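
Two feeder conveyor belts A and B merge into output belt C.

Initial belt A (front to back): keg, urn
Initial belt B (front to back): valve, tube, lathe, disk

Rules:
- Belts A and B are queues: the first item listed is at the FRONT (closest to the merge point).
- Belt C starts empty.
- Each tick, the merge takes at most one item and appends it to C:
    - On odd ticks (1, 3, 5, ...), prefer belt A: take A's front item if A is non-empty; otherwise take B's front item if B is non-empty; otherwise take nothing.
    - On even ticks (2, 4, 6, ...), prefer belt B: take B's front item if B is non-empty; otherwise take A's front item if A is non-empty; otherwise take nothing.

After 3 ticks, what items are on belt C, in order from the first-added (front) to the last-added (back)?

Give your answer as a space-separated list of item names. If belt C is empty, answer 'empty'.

Tick 1: prefer A, take keg from A; A=[urn] B=[valve,tube,lathe,disk] C=[keg]
Tick 2: prefer B, take valve from B; A=[urn] B=[tube,lathe,disk] C=[keg,valve]
Tick 3: prefer A, take urn from A; A=[-] B=[tube,lathe,disk] C=[keg,valve,urn]

Answer: keg valve urn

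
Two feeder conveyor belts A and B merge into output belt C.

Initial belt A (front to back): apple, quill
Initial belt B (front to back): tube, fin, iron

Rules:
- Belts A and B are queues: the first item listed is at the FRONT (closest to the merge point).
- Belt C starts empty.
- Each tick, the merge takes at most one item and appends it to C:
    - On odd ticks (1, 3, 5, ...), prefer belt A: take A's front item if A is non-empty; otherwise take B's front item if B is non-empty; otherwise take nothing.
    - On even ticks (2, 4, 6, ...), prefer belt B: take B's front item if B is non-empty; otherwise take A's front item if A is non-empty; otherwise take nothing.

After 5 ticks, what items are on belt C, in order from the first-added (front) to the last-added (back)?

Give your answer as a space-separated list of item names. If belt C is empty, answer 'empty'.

Answer: apple tube quill fin iron

Derivation:
Tick 1: prefer A, take apple from A; A=[quill] B=[tube,fin,iron] C=[apple]
Tick 2: prefer B, take tube from B; A=[quill] B=[fin,iron] C=[apple,tube]
Tick 3: prefer A, take quill from A; A=[-] B=[fin,iron] C=[apple,tube,quill]
Tick 4: prefer B, take fin from B; A=[-] B=[iron] C=[apple,tube,quill,fin]
Tick 5: prefer A, take iron from B; A=[-] B=[-] C=[apple,tube,quill,fin,iron]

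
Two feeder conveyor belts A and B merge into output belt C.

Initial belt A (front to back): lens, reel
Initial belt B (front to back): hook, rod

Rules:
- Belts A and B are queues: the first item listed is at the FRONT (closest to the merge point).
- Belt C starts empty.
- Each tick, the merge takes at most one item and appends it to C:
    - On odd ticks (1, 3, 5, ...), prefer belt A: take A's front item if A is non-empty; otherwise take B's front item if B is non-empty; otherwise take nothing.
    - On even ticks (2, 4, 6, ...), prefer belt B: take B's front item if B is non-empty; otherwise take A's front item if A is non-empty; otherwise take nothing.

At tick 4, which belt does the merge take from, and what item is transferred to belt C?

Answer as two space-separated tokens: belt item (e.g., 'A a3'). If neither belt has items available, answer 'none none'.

Tick 1: prefer A, take lens from A; A=[reel] B=[hook,rod] C=[lens]
Tick 2: prefer B, take hook from B; A=[reel] B=[rod] C=[lens,hook]
Tick 3: prefer A, take reel from A; A=[-] B=[rod] C=[lens,hook,reel]
Tick 4: prefer B, take rod from B; A=[-] B=[-] C=[lens,hook,reel,rod]

Answer: B rod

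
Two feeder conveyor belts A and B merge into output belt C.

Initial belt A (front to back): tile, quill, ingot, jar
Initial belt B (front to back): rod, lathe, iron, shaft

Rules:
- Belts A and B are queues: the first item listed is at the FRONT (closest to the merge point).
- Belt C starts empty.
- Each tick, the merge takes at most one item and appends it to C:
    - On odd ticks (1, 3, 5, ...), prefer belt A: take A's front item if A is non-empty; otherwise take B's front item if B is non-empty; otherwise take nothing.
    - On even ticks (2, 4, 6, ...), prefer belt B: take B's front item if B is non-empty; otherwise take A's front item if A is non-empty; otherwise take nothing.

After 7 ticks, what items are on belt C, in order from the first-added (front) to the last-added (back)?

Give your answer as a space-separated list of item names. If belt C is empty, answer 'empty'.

Answer: tile rod quill lathe ingot iron jar

Derivation:
Tick 1: prefer A, take tile from A; A=[quill,ingot,jar] B=[rod,lathe,iron,shaft] C=[tile]
Tick 2: prefer B, take rod from B; A=[quill,ingot,jar] B=[lathe,iron,shaft] C=[tile,rod]
Tick 3: prefer A, take quill from A; A=[ingot,jar] B=[lathe,iron,shaft] C=[tile,rod,quill]
Tick 4: prefer B, take lathe from B; A=[ingot,jar] B=[iron,shaft] C=[tile,rod,quill,lathe]
Tick 5: prefer A, take ingot from A; A=[jar] B=[iron,shaft] C=[tile,rod,quill,lathe,ingot]
Tick 6: prefer B, take iron from B; A=[jar] B=[shaft] C=[tile,rod,quill,lathe,ingot,iron]
Tick 7: prefer A, take jar from A; A=[-] B=[shaft] C=[tile,rod,quill,lathe,ingot,iron,jar]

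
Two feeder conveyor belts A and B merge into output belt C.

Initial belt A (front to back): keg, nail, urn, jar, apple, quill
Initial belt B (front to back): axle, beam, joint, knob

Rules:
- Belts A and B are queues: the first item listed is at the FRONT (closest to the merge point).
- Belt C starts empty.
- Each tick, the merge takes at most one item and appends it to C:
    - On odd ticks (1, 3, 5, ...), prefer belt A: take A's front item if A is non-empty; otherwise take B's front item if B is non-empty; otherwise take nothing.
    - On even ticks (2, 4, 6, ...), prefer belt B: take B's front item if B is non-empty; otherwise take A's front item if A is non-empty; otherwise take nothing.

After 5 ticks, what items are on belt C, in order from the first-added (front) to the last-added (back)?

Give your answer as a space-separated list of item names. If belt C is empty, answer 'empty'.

Answer: keg axle nail beam urn

Derivation:
Tick 1: prefer A, take keg from A; A=[nail,urn,jar,apple,quill] B=[axle,beam,joint,knob] C=[keg]
Tick 2: prefer B, take axle from B; A=[nail,urn,jar,apple,quill] B=[beam,joint,knob] C=[keg,axle]
Tick 3: prefer A, take nail from A; A=[urn,jar,apple,quill] B=[beam,joint,knob] C=[keg,axle,nail]
Tick 4: prefer B, take beam from B; A=[urn,jar,apple,quill] B=[joint,knob] C=[keg,axle,nail,beam]
Tick 5: prefer A, take urn from A; A=[jar,apple,quill] B=[joint,knob] C=[keg,axle,nail,beam,urn]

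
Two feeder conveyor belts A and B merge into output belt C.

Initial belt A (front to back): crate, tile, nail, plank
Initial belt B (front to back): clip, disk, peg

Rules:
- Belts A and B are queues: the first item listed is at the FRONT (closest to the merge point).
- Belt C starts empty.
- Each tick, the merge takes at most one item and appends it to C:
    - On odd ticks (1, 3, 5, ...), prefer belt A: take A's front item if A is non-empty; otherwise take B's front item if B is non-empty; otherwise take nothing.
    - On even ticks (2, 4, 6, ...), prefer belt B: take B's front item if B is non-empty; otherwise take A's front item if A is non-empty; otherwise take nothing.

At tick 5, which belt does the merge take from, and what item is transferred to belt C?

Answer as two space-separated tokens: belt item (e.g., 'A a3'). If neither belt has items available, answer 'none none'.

Answer: A nail

Derivation:
Tick 1: prefer A, take crate from A; A=[tile,nail,plank] B=[clip,disk,peg] C=[crate]
Tick 2: prefer B, take clip from B; A=[tile,nail,plank] B=[disk,peg] C=[crate,clip]
Tick 3: prefer A, take tile from A; A=[nail,plank] B=[disk,peg] C=[crate,clip,tile]
Tick 4: prefer B, take disk from B; A=[nail,plank] B=[peg] C=[crate,clip,tile,disk]
Tick 5: prefer A, take nail from A; A=[plank] B=[peg] C=[crate,clip,tile,disk,nail]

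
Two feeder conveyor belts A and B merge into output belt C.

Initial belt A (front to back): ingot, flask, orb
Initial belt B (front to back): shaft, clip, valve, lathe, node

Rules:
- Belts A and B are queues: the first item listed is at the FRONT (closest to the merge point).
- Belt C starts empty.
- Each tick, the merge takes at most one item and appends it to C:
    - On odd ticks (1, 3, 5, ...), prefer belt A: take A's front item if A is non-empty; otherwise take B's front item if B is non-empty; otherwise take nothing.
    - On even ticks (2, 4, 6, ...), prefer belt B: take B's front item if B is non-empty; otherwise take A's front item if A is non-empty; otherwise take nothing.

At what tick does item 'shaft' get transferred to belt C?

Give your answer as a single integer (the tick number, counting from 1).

Answer: 2

Derivation:
Tick 1: prefer A, take ingot from A; A=[flask,orb] B=[shaft,clip,valve,lathe,node] C=[ingot]
Tick 2: prefer B, take shaft from B; A=[flask,orb] B=[clip,valve,lathe,node] C=[ingot,shaft]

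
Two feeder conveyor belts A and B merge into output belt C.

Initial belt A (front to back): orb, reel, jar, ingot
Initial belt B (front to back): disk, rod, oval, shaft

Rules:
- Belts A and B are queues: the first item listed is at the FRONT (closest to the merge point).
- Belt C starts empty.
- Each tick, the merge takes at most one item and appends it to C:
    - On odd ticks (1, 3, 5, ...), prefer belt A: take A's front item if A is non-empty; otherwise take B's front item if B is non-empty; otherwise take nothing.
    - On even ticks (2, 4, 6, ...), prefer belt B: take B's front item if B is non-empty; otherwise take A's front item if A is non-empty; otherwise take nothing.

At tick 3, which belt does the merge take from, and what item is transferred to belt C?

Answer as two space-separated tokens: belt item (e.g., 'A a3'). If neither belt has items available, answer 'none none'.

Tick 1: prefer A, take orb from A; A=[reel,jar,ingot] B=[disk,rod,oval,shaft] C=[orb]
Tick 2: prefer B, take disk from B; A=[reel,jar,ingot] B=[rod,oval,shaft] C=[orb,disk]
Tick 3: prefer A, take reel from A; A=[jar,ingot] B=[rod,oval,shaft] C=[orb,disk,reel]

Answer: A reel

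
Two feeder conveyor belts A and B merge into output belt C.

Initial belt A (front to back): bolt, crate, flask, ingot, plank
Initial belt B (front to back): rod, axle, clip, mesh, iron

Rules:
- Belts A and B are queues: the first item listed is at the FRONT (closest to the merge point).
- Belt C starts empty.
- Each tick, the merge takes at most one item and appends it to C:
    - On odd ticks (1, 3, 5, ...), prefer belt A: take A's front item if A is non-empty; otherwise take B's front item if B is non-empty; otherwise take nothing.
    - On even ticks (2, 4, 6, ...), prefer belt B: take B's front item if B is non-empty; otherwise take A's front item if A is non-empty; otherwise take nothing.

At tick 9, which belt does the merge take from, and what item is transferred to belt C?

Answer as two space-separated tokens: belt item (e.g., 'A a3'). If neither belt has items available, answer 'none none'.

Answer: A plank

Derivation:
Tick 1: prefer A, take bolt from A; A=[crate,flask,ingot,plank] B=[rod,axle,clip,mesh,iron] C=[bolt]
Tick 2: prefer B, take rod from B; A=[crate,flask,ingot,plank] B=[axle,clip,mesh,iron] C=[bolt,rod]
Tick 3: prefer A, take crate from A; A=[flask,ingot,plank] B=[axle,clip,mesh,iron] C=[bolt,rod,crate]
Tick 4: prefer B, take axle from B; A=[flask,ingot,plank] B=[clip,mesh,iron] C=[bolt,rod,crate,axle]
Tick 5: prefer A, take flask from A; A=[ingot,plank] B=[clip,mesh,iron] C=[bolt,rod,crate,axle,flask]
Tick 6: prefer B, take clip from B; A=[ingot,plank] B=[mesh,iron] C=[bolt,rod,crate,axle,flask,clip]
Tick 7: prefer A, take ingot from A; A=[plank] B=[mesh,iron] C=[bolt,rod,crate,axle,flask,clip,ingot]
Tick 8: prefer B, take mesh from B; A=[plank] B=[iron] C=[bolt,rod,crate,axle,flask,clip,ingot,mesh]
Tick 9: prefer A, take plank from A; A=[-] B=[iron] C=[bolt,rod,crate,axle,flask,clip,ingot,mesh,plank]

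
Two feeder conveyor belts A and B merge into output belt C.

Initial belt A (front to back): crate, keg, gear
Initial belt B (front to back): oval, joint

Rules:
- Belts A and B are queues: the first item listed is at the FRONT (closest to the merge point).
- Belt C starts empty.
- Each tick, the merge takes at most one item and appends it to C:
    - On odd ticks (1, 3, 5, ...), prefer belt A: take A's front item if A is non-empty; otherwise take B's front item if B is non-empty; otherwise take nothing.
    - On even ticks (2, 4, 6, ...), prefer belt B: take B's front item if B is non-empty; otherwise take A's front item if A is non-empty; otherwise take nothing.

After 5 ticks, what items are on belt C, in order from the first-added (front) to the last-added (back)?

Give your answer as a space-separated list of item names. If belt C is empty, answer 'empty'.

Answer: crate oval keg joint gear

Derivation:
Tick 1: prefer A, take crate from A; A=[keg,gear] B=[oval,joint] C=[crate]
Tick 2: prefer B, take oval from B; A=[keg,gear] B=[joint] C=[crate,oval]
Tick 3: prefer A, take keg from A; A=[gear] B=[joint] C=[crate,oval,keg]
Tick 4: prefer B, take joint from B; A=[gear] B=[-] C=[crate,oval,keg,joint]
Tick 5: prefer A, take gear from A; A=[-] B=[-] C=[crate,oval,keg,joint,gear]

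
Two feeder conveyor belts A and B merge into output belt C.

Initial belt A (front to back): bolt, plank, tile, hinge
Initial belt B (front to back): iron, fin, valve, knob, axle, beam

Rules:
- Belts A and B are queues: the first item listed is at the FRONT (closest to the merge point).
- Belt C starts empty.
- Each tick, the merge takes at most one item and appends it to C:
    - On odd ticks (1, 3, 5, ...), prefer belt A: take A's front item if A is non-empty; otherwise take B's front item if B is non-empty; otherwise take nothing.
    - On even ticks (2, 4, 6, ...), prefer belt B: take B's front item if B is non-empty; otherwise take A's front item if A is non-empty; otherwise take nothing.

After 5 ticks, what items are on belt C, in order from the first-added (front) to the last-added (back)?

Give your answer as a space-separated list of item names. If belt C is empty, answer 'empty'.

Answer: bolt iron plank fin tile

Derivation:
Tick 1: prefer A, take bolt from A; A=[plank,tile,hinge] B=[iron,fin,valve,knob,axle,beam] C=[bolt]
Tick 2: prefer B, take iron from B; A=[plank,tile,hinge] B=[fin,valve,knob,axle,beam] C=[bolt,iron]
Tick 3: prefer A, take plank from A; A=[tile,hinge] B=[fin,valve,knob,axle,beam] C=[bolt,iron,plank]
Tick 4: prefer B, take fin from B; A=[tile,hinge] B=[valve,knob,axle,beam] C=[bolt,iron,plank,fin]
Tick 5: prefer A, take tile from A; A=[hinge] B=[valve,knob,axle,beam] C=[bolt,iron,plank,fin,tile]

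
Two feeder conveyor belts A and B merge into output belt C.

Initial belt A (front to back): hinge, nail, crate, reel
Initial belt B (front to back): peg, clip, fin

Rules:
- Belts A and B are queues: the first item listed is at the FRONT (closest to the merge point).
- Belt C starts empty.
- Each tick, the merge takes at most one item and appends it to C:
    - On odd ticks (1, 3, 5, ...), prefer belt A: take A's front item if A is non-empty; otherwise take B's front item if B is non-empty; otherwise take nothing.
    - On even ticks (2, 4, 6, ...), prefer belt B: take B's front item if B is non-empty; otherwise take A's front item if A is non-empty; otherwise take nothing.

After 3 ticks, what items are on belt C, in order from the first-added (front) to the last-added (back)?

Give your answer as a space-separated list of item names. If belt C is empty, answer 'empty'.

Tick 1: prefer A, take hinge from A; A=[nail,crate,reel] B=[peg,clip,fin] C=[hinge]
Tick 2: prefer B, take peg from B; A=[nail,crate,reel] B=[clip,fin] C=[hinge,peg]
Tick 3: prefer A, take nail from A; A=[crate,reel] B=[clip,fin] C=[hinge,peg,nail]

Answer: hinge peg nail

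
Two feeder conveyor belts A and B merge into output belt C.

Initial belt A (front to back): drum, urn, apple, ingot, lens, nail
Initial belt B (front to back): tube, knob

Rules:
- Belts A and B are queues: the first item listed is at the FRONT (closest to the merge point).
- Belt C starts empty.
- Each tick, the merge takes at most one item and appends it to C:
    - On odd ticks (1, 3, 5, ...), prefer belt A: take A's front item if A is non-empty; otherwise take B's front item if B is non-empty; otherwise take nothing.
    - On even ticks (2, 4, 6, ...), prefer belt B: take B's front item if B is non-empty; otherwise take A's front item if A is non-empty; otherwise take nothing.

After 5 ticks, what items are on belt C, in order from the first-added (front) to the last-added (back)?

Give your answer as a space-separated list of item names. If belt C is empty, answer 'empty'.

Answer: drum tube urn knob apple

Derivation:
Tick 1: prefer A, take drum from A; A=[urn,apple,ingot,lens,nail] B=[tube,knob] C=[drum]
Tick 2: prefer B, take tube from B; A=[urn,apple,ingot,lens,nail] B=[knob] C=[drum,tube]
Tick 3: prefer A, take urn from A; A=[apple,ingot,lens,nail] B=[knob] C=[drum,tube,urn]
Tick 4: prefer B, take knob from B; A=[apple,ingot,lens,nail] B=[-] C=[drum,tube,urn,knob]
Tick 5: prefer A, take apple from A; A=[ingot,lens,nail] B=[-] C=[drum,tube,urn,knob,apple]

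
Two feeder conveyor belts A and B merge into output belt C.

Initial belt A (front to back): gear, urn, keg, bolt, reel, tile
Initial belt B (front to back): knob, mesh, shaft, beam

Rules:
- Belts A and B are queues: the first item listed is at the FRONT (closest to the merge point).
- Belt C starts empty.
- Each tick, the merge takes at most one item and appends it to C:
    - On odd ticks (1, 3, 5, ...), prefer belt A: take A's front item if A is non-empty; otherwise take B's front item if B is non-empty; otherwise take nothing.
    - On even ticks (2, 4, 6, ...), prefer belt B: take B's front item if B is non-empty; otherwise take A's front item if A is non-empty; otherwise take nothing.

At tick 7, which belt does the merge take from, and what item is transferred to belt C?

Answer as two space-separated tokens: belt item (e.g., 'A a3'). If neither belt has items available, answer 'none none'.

Tick 1: prefer A, take gear from A; A=[urn,keg,bolt,reel,tile] B=[knob,mesh,shaft,beam] C=[gear]
Tick 2: prefer B, take knob from B; A=[urn,keg,bolt,reel,tile] B=[mesh,shaft,beam] C=[gear,knob]
Tick 3: prefer A, take urn from A; A=[keg,bolt,reel,tile] B=[mesh,shaft,beam] C=[gear,knob,urn]
Tick 4: prefer B, take mesh from B; A=[keg,bolt,reel,tile] B=[shaft,beam] C=[gear,knob,urn,mesh]
Tick 5: prefer A, take keg from A; A=[bolt,reel,tile] B=[shaft,beam] C=[gear,knob,urn,mesh,keg]
Tick 6: prefer B, take shaft from B; A=[bolt,reel,tile] B=[beam] C=[gear,knob,urn,mesh,keg,shaft]
Tick 7: prefer A, take bolt from A; A=[reel,tile] B=[beam] C=[gear,knob,urn,mesh,keg,shaft,bolt]

Answer: A bolt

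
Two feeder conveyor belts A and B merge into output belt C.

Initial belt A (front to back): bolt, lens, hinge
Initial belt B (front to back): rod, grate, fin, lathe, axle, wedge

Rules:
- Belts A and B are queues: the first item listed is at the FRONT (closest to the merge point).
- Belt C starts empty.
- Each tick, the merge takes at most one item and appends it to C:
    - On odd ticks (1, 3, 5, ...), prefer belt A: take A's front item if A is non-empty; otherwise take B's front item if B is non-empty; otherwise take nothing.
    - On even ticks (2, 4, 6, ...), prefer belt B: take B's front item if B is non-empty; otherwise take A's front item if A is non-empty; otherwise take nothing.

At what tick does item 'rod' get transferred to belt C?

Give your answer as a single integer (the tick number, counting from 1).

Tick 1: prefer A, take bolt from A; A=[lens,hinge] B=[rod,grate,fin,lathe,axle,wedge] C=[bolt]
Tick 2: prefer B, take rod from B; A=[lens,hinge] B=[grate,fin,lathe,axle,wedge] C=[bolt,rod]

Answer: 2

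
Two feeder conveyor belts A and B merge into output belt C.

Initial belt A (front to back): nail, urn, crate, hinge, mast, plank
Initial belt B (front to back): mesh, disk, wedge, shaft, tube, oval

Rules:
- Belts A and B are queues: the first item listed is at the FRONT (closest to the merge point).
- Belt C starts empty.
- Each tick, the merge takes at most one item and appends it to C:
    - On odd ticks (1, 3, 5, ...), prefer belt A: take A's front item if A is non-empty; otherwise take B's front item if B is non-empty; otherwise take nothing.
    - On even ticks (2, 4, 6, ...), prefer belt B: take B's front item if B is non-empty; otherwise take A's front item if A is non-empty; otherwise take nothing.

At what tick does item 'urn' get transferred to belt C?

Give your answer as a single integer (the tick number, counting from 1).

Answer: 3

Derivation:
Tick 1: prefer A, take nail from A; A=[urn,crate,hinge,mast,plank] B=[mesh,disk,wedge,shaft,tube,oval] C=[nail]
Tick 2: prefer B, take mesh from B; A=[urn,crate,hinge,mast,plank] B=[disk,wedge,shaft,tube,oval] C=[nail,mesh]
Tick 3: prefer A, take urn from A; A=[crate,hinge,mast,plank] B=[disk,wedge,shaft,tube,oval] C=[nail,mesh,urn]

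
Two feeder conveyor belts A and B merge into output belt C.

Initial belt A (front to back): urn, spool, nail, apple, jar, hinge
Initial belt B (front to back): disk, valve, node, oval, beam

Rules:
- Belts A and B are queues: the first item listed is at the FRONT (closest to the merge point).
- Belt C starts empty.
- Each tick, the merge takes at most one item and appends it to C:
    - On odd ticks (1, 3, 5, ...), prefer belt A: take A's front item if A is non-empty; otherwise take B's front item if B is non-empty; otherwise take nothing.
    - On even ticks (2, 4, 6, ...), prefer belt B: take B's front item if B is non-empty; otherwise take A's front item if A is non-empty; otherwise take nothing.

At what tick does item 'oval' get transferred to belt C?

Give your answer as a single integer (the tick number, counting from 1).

Tick 1: prefer A, take urn from A; A=[spool,nail,apple,jar,hinge] B=[disk,valve,node,oval,beam] C=[urn]
Tick 2: prefer B, take disk from B; A=[spool,nail,apple,jar,hinge] B=[valve,node,oval,beam] C=[urn,disk]
Tick 3: prefer A, take spool from A; A=[nail,apple,jar,hinge] B=[valve,node,oval,beam] C=[urn,disk,spool]
Tick 4: prefer B, take valve from B; A=[nail,apple,jar,hinge] B=[node,oval,beam] C=[urn,disk,spool,valve]
Tick 5: prefer A, take nail from A; A=[apple,jar,hinge] B=[node,oval,beam] C=[urn,disk,spool,valve,nail]
Tick 6: prefer B, take node from B; A=[apple,jar,hinge] B=[oval,beam] C=[urn,disk,spool,valve,nail,node]
Tick 7: prefer A, take apple from A; A=[jar,hinge] B=[oval,beam] C=[urn,disk,spool,valve,nail,node,apple]
Tick 8: prefer B, take oval from B; A=[jar,hinge] B=[beam] C=[urn,disk,spool,valve,nail,node,apple,oval]

Answer: 8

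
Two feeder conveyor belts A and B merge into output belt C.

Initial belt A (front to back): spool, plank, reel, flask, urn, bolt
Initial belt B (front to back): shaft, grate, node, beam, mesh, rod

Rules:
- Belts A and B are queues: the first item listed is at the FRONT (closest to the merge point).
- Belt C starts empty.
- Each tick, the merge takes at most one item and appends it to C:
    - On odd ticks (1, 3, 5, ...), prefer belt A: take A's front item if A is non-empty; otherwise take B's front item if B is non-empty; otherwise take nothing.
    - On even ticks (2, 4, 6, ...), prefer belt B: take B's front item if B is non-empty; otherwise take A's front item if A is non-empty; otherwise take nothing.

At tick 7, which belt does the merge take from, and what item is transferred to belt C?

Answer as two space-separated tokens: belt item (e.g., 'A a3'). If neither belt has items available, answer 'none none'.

Answer: A flask

Derivation:
Tick 1: prefer A, take spool from A; A=[plank,reel,flask,urn,bolt] B=[shaft,grate,node,beam,mesh,rod] C=[spool]
Tick 2: prefer B, take shaft from B; A=[plank,reel,flask,urn,bolt] B=[grate,node,beam,mesh,rod] C=[spool,shaft]
Tick 3: prefer A, take plank from A; A=[reel,flask,urn,bolt] B=[grate,node,beam,mesh,rod] C=[spool,shaft,plank]
Tick 4: prefer B, take grate from B; A=[reel,flask,urn,bolt] B=[node,beam,mesh,rod] C=[spool,shaft,plank,grate]
Tick 5: prefer A, take reel from A; A=[flask,urn,bolt] B=[node,beam,mesh,rod] C=[spool,shaft,plank,grate,reel]
Tick 6: prefer B, take node from B; A=[flask,urn,bolt] B=[beam,mesh,rod] C=[spool,shaft,plank,grate,reel,node]
Tick 7: prefer A, take flask from A; A=[urn,bolt] B=[beam,mesh,rod] C=[spool,shaft,plank,grate,reel,node,flask]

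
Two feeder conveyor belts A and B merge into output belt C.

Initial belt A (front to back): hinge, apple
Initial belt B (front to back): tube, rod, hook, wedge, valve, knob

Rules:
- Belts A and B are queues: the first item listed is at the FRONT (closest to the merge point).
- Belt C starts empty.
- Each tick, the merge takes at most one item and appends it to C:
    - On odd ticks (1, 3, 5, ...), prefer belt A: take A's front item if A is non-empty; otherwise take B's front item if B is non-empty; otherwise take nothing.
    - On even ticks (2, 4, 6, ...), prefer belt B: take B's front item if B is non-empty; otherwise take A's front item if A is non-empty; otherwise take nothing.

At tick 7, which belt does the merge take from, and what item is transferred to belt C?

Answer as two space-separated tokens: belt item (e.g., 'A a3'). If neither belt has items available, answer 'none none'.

Answer: B valve

Derivation:
Tick 1: prefer A, take hinge from A; A=[apple] B=[tube,rod,hook,wedge,valve,knob] C=[hinge]
Tick 2: prefer B, take tube from B; A=[apple] B=[rod,hook,wedge,valve,knob] C=[hinge,tube]
Tick 3: prefer A, take apple from A; A=[-] B=[rod,hook,wedge,valve,knob] C=[hinge,tube,apple]
Tick 4: prefer B, take rod from B; A=[-] B=[hook,wedge,valve,knob] C=[hinge,tube,apple,rod]
Tick 5: prefer A, take hook from B; A=[-] B=[wedge,valve,knob] C=[hinge,tube,apple,rod,hook]
Tick 6: prefer B, take wedge from B; A=[-] B=[valve,knob] C=[hinge,tube,apple,rod,hook,wedge]
Tick 7: prefer A, take valve from B; A=[-] B=[knob] C=[hinge,tube,apple,rod,hook,wedge,valve]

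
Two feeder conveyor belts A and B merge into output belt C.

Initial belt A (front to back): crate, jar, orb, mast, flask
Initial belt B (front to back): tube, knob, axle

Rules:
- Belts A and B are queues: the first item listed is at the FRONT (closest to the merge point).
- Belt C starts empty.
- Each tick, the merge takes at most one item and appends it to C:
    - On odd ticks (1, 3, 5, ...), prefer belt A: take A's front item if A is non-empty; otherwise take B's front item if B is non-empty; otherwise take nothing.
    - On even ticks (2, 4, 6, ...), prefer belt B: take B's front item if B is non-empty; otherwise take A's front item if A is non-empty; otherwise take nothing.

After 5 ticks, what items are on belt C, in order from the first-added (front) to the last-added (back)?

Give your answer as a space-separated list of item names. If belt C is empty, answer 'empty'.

Answer: crate tube jar knob orb

Derivation:
Tick 1: prefer A, take crate from A; A=[jar,orb,mast,flask] B=[tube,knob,axle] C=[crate]
Tick 2: prefer B, take tube from B; A=[jar,orb,mast,flask] B=[knob,axle] C=[crate,tube]
Tick 3: prefer A, take jar from A; A=[orb,mast,flask] B=[knob,axle] C=[crate,tube,jar]
Tick 4: prefer B, take knob from B; A=[orb,mast,flask] B=[axle] C=[crate,tube,jar,knob]
Tick 5: prefer A, take orb from A; A=[mast,flask] B=[axle] C=[crate,tube,jar,knob,orb]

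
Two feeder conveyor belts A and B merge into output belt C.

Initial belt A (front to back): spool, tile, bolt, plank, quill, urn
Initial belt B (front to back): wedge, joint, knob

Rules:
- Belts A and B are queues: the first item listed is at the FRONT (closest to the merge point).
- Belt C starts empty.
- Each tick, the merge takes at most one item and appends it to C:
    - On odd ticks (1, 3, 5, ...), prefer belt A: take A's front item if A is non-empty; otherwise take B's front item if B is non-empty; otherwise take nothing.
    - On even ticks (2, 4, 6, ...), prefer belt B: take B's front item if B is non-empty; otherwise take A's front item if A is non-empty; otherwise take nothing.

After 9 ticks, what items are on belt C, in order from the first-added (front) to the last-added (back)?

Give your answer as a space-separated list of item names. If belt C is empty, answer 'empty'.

Answer: spool wedge tile joint bolt knob plank quill urn

Derivation:
Tick 1: prefer A, take spool from A; A=[tile,bolt,plank,quill,urn] B=[wedge,joint,knob] C=[spool]
Tick 2: prefer B, take wedge from B; A=[tile,bolt,plank,quill,urn] B=[joint,knob] C=[spool,wedge]
Tick 3: prefer A, take tile from A; A=[bolt,plank,quill,urn] B=[joint,knob] C=[spool,wedge,tile]
Tick 4: prefer B, take joint from B; A=[bolt,plank,quill,urn] B=[knob] C=[spool,wedge,tile,joint]
Tick 5: prefer A, take bolt from A; A=[plank,quill,urn] B=[knob] C=[spool,wedge,tile,joint,bolt]
Tick 6: prefer B, take knob from B; A=[plank,quill,urn] B=[-] C=[spool,wedge,tile,joint,bolt,knob]
Tick 7: prefer A, take plank from A; A=[quill,urn] B=[-] C=[spool,wedge,tile,joint,bolt,knob,plank]
Tick 8: prefer B, take quill from A; A=[urn] B=[-] C=[spool,wedge,tile,joint,bolt,knob,plank,quill]
Tick 9: prefer A, take urn from A; A=[-] B=[-] C=[spool,wedge,tile,joint,bolt,knob,plank,quill,urn]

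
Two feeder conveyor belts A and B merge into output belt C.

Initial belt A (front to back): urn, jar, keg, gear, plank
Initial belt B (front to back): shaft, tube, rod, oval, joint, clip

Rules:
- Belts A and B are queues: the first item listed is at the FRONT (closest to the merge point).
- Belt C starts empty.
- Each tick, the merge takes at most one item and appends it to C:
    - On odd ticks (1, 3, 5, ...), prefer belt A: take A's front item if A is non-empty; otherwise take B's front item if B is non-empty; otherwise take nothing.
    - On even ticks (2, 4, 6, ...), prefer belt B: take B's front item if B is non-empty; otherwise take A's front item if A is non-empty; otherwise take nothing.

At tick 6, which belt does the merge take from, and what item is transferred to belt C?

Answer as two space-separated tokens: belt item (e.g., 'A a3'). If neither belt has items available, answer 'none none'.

Tick 1: prefer A, take urn from A; A=[jar,keg,gear,plank] B=[shaft,tube,rod,oval,joint,clip] C=[urn]
Tick 2: prefer B, take shaft from B; A=[jar,keg,gear,plank] B=[tube,rod,oval,joint,clip] C=[urn,shaft]
Tick 3: prefer A, take jar from A; A=[keg,gear,plank] B=[tube,rod,oval,joint,clip] C=[urn,shaft,jar]
Tick 4: prefer B, take tube from B; A=[keg,gear,plank] B=[rod,oval,joint,clip] C=[urn,shaft,jar,tube]
Tick 5: prefer A, take keg from A; A=[gear,plank] B=[rod,oval,joint,clip] C=[urn,shaft,jar,tube,keg]
Tick 6: prefer B, take rod from B; A=[gear,plank] B=[oval,joint,clip] C=[urn,shaft,jar,tube,keg,rod]

Answer: B rod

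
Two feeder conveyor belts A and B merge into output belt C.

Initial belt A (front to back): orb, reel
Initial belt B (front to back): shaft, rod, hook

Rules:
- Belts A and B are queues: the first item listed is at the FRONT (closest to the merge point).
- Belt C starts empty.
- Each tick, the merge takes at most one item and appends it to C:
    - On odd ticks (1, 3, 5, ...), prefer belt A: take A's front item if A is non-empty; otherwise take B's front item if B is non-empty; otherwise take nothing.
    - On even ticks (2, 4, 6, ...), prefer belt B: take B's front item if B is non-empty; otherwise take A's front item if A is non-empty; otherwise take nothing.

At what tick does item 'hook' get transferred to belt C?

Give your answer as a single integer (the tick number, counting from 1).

Answer: 5

Derivation:
Tick 1: prefer A, take orb from A; A=[reel] B=[shaft,rod,hook] C=[orb]
Tick 2: prefer B, take shaft from B; A=[reel] B=[rod,hook] C=[orb,shaft]
Tick 3: prefer A, take reel from A; A=[-] B=[rod,hook] C=[orb,shaft,reel]
Tick 4: prefer B, take rod from B; A=[-] B=[hook] C=[orb,shaft,reel,rod]
Tick 5: prefer A, take hook from B; A=[-] B=[-] C=[orb,shaft,reel,rod,hook]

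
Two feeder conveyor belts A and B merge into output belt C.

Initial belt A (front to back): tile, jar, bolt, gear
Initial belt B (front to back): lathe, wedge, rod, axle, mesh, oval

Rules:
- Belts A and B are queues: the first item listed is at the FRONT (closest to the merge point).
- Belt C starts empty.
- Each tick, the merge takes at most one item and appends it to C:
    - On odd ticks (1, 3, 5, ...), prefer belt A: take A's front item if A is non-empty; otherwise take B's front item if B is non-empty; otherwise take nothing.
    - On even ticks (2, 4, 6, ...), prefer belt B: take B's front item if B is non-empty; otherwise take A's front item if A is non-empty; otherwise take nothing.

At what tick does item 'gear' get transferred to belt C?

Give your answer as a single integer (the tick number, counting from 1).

Answer: 7

Derivation:
Tick 1: prefer A, take tile from A; A=[jar,bolt,gear] B=[lathe,wedge,rod,axle,mesh,oval] C=[tile]
Tick 2: prefer B, take lathe from B; A=[jar,bolt,gear] B=[wedge,rod,axle,mesh,oval] C=[tile,lathe]
Tick 3: prefer A, take jar from A; A=[bolt,gear] B=[wedge,rod,axle,mesh,oval] C=[tile,lathe,jar]
Tick 4: prefer B, take wedge from B; A=[bolt,gear] B=[rod,axle,mesh,oval] C=[tile,lathe,jar,wedge]
Tick 5: prefer A, take bolt from A; A=[gear] B=[rod,axle,mesh,oval] C=[tile,lathe,jar,wedge,bolt]
Tick 6: prefer B, take rod from B; A=[gear] B=[axle,mesh,oval] C=[tile,lathe,jar,wedge,bolt,rod]
Tick 7: prefer A, take gear from A; A=[-] B=[axle,mesh,oval] C=[tile,lathe,jar,wedge,bolt,rod,gear]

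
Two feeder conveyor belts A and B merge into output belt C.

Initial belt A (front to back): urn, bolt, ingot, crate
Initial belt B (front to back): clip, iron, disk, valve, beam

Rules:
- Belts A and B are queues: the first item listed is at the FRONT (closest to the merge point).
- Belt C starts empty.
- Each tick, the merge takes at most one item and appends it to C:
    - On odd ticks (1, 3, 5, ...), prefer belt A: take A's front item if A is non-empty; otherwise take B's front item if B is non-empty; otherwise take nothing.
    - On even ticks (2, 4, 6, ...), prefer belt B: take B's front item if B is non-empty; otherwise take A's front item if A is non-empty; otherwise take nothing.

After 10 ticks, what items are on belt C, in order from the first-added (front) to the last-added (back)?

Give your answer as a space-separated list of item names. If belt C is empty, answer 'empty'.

Tick 1: prefer A, take urn from A; A=[bolt,ingot,crate] B=[clip,iron,disk,valve,beam] C=[urn]
Tick 2: prefer B, take clip from B; A=[bolt,ingot,crate] B=[iron,disk,valve,beam] C=[urn,clip]
Tick 3: prefer A, take bolt from A; A=[ingot,crate] B=[iron,disk,valve,beam] C=[urn,clip,bolt]
Tick 4: prefer B, take iron from B; A=[ingot,crate] B=[disk,valve,beam] C=[urn,clip,bolt,iron]
Tick 5: prefer A, take ingot from A; A=[crate] B=[disk,valve,beam] C=[urn,clip,bolt,iron,ingot]
Tick 6: prefer B, take disk from B; A=[crate] B=[valve,beam] C=[urn,clip,bolt,iron,ingot,disk]
Tick 7: prefer A, take crate from A; A=[-] B=[valve,beam] C=[urn,clip,bolt,iron,ingot,disk,crate]
Tick 8: prefer B, take valve from B; A=[-] B=[beam] C=[urn,clip,bolt,iron,ingot,disk,crate,valve]
Tick 9: prefer A, take beam from B; A=[-] B=[-] C=[urn,clip,bolt,iron,ingot,disk,crate,valve,beam]
Tick 10: prefer B, both empty, nothing taken; A=[-] B=[-] C=[urn,clip,bolt,iron,ingot,disk,crate,valve,beam]

Answer: urn clip bolt iron ingot disk crate valve beam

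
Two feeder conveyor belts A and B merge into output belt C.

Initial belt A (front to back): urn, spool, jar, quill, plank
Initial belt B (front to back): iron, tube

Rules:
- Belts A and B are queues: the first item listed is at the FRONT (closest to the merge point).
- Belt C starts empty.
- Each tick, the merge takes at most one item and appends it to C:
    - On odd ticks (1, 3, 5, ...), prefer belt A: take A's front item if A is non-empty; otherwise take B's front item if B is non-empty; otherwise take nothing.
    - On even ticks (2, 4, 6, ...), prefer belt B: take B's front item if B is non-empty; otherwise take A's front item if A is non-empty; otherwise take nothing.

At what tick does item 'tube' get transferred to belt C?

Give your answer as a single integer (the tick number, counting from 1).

Answer: 4

Derivation:
Tick 1: prefer A, take urn from A; A=[spool,jar,quill,plank] B=[iron,tube] C=[urn]
Tick 2: prefer B, take iron from B; A=[spool,jar,quill,plank] B=[tube] C=[urn,iron]
Tick 3: prefer A, take spool from A; A=[jar,quill,plank] B=[tube] C=[urn,iron,spool]
Tick 4: prefer B, take tube from B; A=[jar,quill,plank] B=[-] C=[urn,iron,spool,tube]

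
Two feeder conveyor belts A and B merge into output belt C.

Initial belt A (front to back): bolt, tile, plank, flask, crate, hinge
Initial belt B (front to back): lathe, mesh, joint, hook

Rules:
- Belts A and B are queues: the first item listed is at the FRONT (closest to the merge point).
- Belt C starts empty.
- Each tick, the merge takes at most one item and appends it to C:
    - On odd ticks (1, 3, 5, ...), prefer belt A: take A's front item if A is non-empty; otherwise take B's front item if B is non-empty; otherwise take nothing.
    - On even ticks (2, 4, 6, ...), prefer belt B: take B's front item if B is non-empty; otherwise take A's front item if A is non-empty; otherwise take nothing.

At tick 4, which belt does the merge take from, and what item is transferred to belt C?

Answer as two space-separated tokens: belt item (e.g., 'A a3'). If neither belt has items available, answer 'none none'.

Tick 1: prefer A, take bolt from A; A=[tile,plank,flask,crate,hinge] B=[lathe,mesh,joint,hook] C=[bolt]
Tick 2: prefer B, take lathe from B; A=[tile,plank,flask,crate,hinge] B=[mesh,joint,hook] C=[bolt,lathe]
Tick 3: prefer A, take tile from A; A=[plank,flask,crate,hinge] B=[mesh,joint,hook] C=[bolt,lathe,tile]
Tick 4: prefer B, take mesh from B; A=[plank,flask,crate,hinge] B=[joint,hook] C=[bolt,lathe,tile,mesh]

Answer: B mesh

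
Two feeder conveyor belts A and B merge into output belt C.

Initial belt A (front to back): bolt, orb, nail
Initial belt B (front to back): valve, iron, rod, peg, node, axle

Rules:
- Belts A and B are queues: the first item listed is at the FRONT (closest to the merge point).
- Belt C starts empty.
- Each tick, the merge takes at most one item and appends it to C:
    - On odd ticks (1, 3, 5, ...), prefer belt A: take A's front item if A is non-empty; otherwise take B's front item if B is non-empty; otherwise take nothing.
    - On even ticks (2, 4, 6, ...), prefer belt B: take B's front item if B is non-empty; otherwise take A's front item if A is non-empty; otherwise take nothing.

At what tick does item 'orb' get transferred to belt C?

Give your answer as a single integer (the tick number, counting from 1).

Tick 1: prefer A, take bolt from A; A=[orb,nail] B=[valve,iron,rod,peg,node,axle] C=[bolt]
Tick 2: prefer B, take valve from B; A=[orb,nail] B=[iron,rod,peg,node,axle] C=[bolt,valve]
Tick 3: prefer A, take orb from A; A=[nail] B=[iron,rod,peg,node,axle] C=[bolt,valve,orb]

Answer: 3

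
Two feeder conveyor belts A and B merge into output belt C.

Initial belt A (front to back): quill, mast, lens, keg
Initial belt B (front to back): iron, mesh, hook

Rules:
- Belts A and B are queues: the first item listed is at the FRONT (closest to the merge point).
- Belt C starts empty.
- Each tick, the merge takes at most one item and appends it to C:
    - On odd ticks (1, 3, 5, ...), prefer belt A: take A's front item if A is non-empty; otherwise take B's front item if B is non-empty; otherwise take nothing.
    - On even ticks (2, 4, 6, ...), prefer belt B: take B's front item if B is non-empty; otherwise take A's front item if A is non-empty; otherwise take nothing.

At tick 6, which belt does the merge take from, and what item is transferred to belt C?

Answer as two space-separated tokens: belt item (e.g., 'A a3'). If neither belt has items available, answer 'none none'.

Tick 1: prefer A, take quill from A; A=[mast,lens,keg] B=[iron,mesh,hook] C=[quill]
Tick 2: prefer B, take iron from B; A=[mast,lens,keg] B=[mesh,hook] C=[quill,iron]
Tick 3: prefer A, take mast from A; A=[lens,keg] B=[mesh,hook] C=[quill,iron,mast]
Tick 4: prefer B, take mesh from B; A=[lens,keg] B=[hook] C=[quill,iron,mast,mesh]
Tick 5: prefer A, take lens from A; A=[keg] B=[hook] C=[quill,iron,mast,mesh,lens]
Tick 6: prefer B, take hook from B; A=[keg] B=[-] C=[quill,iron,mast,mesh,lens,hook]

Answer: B hook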